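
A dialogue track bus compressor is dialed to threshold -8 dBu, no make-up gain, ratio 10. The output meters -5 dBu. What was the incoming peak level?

22 dBu

The compressed level sits -5 − (-8) = 3 dB over threshold.
Undo the ratio: input overshoot = 3 × 10 = 30 dB, giving input = 22 dBu.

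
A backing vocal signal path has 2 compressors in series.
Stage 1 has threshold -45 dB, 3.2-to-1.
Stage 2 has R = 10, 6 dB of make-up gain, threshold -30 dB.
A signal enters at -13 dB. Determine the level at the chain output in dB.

Stage 1: overshoot 32 dB → 32/3.2 = 10 dB → -35 dB.
Stage 2: -35 dB is at or below the -30 dB threshold — no compression; make-up brings it to -29 dB.

-29 dB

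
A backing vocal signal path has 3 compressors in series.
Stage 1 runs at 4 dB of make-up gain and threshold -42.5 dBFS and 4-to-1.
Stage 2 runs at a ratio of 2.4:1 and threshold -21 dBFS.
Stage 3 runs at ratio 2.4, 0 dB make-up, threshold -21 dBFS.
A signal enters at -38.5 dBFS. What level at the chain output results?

Stage 1: -38.5 dBFS is 4 dB over -42.5 dBFS; at 4:1 that becomes 1 dB over, giving -41.5 dBFS; +4 dB make-up → -37.5 dBFS.
Stage 2: -37.5 dBFS ≤ -21 dBFS, so stage 2 doesn't engage; output -37.5 dBFS.
Stage 3: -37.5 dBFS ≤ -21 dBFS, so stage 3 doesn't engage; output -37.5 dBFS.

-37.5 dBFS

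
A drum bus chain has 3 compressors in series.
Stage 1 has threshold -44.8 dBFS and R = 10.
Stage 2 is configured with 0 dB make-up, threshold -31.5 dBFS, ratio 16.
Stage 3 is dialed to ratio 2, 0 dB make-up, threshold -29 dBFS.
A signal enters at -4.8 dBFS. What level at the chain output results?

Stage 1: overshoot 40 dB → 40/10 = 4 dB → -40.8 dBFS.
Stage 2: below threshold (-40.8 ≤ -31.5); passes unchanged; output -40.8 dBFS.
Stage 3: below threshold (-40.8 ≤ -29); passes unchanged; output -40.8 dBFS.

-40.8 dBFS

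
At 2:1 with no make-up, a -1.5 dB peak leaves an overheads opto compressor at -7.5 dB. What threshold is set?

Input is 12 dB above T (since output overshoot × R = input overshoot: (-7.5 − T)·2 = -1.5 − T gives T = -13.5 dB).
Check: -13.5 + (-1.5 − (-13.5))/2 = -13.5 + 6 = -7.5 dB. ✓

-13.5 dB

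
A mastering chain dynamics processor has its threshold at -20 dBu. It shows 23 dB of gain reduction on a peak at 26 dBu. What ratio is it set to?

Input overshoot = 26 − (-20) = 46 dB.
Output overshoot = 46 − 23 = 23 dB.
Ratio = input overshoot / output overshoot = 46 / 23 = 2.

2:1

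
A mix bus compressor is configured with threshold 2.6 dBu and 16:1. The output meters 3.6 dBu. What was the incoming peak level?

The compressed level sits 3.6 − 2.6 = 1 dB over threshold.
Undo the ratio: input overshoot = 1 × 16 = 16 dB, giving input = 18.6 dBu.

18.6 dBu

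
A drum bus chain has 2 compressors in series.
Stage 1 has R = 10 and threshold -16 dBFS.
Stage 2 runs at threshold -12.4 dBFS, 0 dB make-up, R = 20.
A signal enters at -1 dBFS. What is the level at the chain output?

Stage 1: overshoot 15 dB → 15/10 = 1.5 dB → -14.5 dBFS.
Stage 2: -14.5 dBFS is at or below the -12.4 dBFS threshold — no compression; output -14.5 dBFS.

-14.5 dBFS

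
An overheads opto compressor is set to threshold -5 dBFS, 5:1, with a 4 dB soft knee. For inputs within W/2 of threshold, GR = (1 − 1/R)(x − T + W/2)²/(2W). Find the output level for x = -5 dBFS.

x − T + W/2 = -5 − (-5) + 2 = 2.
GR = (1 − 1/5) × 2² / 8 = 0.8 × 4 / 8 = 0.4 dB.
Output = -5 − 0.4 = -5.4 dBFS.

-5.4 dBFS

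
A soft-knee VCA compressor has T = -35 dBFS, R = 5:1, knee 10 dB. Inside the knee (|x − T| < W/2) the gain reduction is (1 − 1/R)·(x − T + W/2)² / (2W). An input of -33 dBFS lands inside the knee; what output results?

x − T + W/2 = -33 − (-35) + 5 = 7.
GR = (1 − 1/5) × 7² / 20 = 0.8 × 49 / 20 = 1.96 dB.
Output = -33 − 1.96 = -34.96 dBFS.

-34.96 dBFS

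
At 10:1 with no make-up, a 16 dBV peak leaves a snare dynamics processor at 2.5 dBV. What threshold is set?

Gain reduction = 16 − 2.5 = 13.5 dB; output overshoot = GR / (R − 1) = 13.5 / 9 = 1.5 dB.
Threshold = output − output overshoot = 2.5 − 1.5 = 1 dBV.

1 dBV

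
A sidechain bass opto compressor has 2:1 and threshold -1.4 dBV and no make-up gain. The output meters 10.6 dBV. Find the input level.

22.6 dBV

Post-compression overshoot = 10.6 − (-1.4) = 12 dB.
Undo the ratio: input overshoot = 12 × 2 = 24 dB, giving input = 22.6 dBV.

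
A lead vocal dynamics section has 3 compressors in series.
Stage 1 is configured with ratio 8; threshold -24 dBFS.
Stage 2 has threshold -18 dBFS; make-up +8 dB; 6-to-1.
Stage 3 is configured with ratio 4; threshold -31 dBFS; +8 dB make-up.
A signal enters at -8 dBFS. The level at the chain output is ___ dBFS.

Stage 1: overshoot 16 dB → 16/8 = 2 dB → -22 dBFS.
Stage 2: -22 dBFS ≤ -18 dBFS, so stage 2 doesn't engage; make-up brings it to -14 dBFS.
Stage 3: 17 dB above -31 dBFS, reduced 4:1 to 4.25 dB above → -26.75 dBFS; +8 dB make-up → -18.75 dBFS.

-18.75 dBFS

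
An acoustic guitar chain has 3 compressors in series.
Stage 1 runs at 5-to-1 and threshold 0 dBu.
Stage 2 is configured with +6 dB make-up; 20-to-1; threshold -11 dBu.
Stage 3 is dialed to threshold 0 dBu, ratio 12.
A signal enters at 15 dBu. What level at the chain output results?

Stage 1: 15 dB above 0 dBu, reduced 5:1 to 3 dB above → 3 dBu.
Stage 2: 14 dB above -11 dBu, reduced 20:1 to 0.7 dB above → -10.3 dBu; +6 dB make-up → -4.3 dBu.
Stage 3: -4.3 dBu is at or below the 0 dBu threshold — no compression; output -4.3 dBu.

-4.3 dBu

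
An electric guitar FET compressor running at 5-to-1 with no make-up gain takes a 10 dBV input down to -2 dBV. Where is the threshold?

Gain reduction = 10 − (-2) = 12 dB; output overshoot = GR / (R − 1) = 12 / 4 = 3 dB.
Threshold = output − output overshoot = -2 − 3 = -5 dBV.

-5 dBV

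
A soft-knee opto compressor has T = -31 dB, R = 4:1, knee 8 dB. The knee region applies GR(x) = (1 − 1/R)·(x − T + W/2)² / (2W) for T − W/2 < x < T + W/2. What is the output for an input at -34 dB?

-34.046875 dB

x − T + W/2 = -34 − (-31) + 4 = 1.
GR = (1 − 1/4) × 1² / 16 = 0.75 × 1 / 16 = 0.046875 dB.
Output = -34 − 0.046875 = -34.046875 dB.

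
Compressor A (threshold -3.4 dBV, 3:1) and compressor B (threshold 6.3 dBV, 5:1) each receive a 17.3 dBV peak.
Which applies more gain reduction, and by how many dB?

A: GR = 20.7 − 20.7/3 = 13.8 dB.
B: GR = 11 − 11/5 = 8.8 dB.
Difference: 5 dB in favour of A.

A, by 5 dB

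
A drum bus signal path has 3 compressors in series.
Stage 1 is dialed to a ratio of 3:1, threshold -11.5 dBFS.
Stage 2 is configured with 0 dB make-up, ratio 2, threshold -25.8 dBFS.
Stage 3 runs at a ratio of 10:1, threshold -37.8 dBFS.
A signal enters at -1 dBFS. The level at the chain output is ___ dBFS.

-35.71 dBFS

Stage 1: overshoot 10.5 dB → 10.5/3 = 3.5 dB → -8 dBFS.
Stage 2: -8 dBFS is 17.8 dB over -25.8 dBFS; at 2:1 that becomes 8.9 dB over, giving -16.9 dBFS.
Stage 3: overshoot 20.9 dB → 20.9/10 = 2.09 dB → -35.71 dBFS.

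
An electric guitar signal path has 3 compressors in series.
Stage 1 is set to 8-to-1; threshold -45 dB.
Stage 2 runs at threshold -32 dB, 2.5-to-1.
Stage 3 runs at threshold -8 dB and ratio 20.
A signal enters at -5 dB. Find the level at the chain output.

-40 dB

Stage 1: -5 dB is 40 dB over -45 dB; at 8:1 that becomes 5 dB over, giving -40 dB.
Stage 2: -40 dB is at or below the -32 dB threshold — no compression; output -40 dB.
Stage 3: -40 dB ≤ -8 dB, so stage 3 doesn't engage; output -40 dB.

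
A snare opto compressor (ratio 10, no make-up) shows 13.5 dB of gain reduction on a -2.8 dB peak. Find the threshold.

Input is 15 dB above T (since output overshoot × R = input overshoot: (-16.3 − T)·10 = -2.8 − T gives T = -17.8 dB).
Check: -17.8 + (-2.8 − (-17.8))/10 = -17.8 + 1.5 = -16.3 dB. ✓

-17.8 dB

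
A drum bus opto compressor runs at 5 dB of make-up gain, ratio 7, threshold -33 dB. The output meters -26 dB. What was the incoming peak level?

-19 dB

Before make-up, the level was -26 − 5 = -31 dB.
The compressed level sits -31 − (-33) = 2 dB over threshold.
Before 7:1 compression the overshoot was 2 × 7 = 14 dB, so input = -33 + 14 = -19 dB.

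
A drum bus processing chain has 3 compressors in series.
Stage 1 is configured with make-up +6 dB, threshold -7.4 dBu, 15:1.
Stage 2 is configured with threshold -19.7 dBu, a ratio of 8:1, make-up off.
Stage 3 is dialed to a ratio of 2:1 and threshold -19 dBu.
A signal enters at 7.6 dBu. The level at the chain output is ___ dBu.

Stage 1: 15 dB above -7.4 dBu, reduced 15:1 to 1 dB above → -6.4 dBu; +6 dB make-up → -0.4 dBu.
Stage 2: 19.3 dB above -19.7 dBu, reduced 8:1 to 2.4125 dB above → -17.2875 dBu.
Stage 3: -17.2875 dBu is 1.7125 dB over -19 dBu; at 2:1 that becomes 0.85625 dB over, giving -18.14375 dBu.

-18.14375 dBu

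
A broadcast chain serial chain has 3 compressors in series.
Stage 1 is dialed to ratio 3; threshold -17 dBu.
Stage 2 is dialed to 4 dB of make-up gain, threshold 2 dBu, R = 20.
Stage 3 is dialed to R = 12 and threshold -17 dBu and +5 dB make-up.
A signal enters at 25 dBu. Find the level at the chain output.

-10.5 dBu

Stage 1: 25 dBu is 42 dB over -17 dBu; at 3:1 that becomes 14 dB over, giving -3 dBu.
Stage 2: -3 dBu is at or below the 2 dBu threshold — no compression; make-up brings it to 1 dBu.
Stage 3: overshoot 18 dB → 18/12 = 1.5 dB → -15.5 dBu; +5 dB make-up → -10.5 dBu.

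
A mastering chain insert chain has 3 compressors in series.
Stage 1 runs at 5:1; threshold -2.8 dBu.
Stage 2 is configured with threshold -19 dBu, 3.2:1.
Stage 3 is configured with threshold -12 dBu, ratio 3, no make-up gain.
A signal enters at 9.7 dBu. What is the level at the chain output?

-13.15625 dBu

Stage 1: 9.7 dBu is 12.5 dB over -2.8 dBu; at 5:1 that becomes 2.5 dB over, giving -0.3 dBu.
Stage 2: -0.3 dBu is 18.7 dB over -19 dBu; at 3.2:1 that becomes 5.84375 dB over, giving -13.15625 dBu.
Stage 3: below threshold (-13.15625 ≤ -12); passes unchanged; output -13.15625 dBu.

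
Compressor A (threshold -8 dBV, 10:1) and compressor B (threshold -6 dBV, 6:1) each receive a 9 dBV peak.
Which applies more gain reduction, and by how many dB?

A: 17 dB over, compressed to 1.7 dB over, so 15.3 dB of GR.
B: 15 dB over, compressed to 2.5 dB over, so 12.5 dB of GR.
A applies 2.8 dB more gain reduction.

A, by 2.8 dB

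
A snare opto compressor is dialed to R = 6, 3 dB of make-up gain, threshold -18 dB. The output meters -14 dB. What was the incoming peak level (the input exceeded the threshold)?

Before make-up, the level was -14 − 3 = -17 dB.
Post-compression overshoot = -17 − (-18) = 1 dB.
Undo the ratio: input overshoot = 1 × 6 = 6 dB, giving input = -12 dB.

-12 dB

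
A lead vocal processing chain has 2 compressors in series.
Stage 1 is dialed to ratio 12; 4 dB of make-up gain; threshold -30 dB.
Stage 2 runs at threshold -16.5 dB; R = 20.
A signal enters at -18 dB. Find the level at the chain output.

-25 dB

Stage 1: overshoot 12 dB → 12/12 = 1 dB → -29 dB; +4 dB make-up → -25 dB.
Stage 2: below threshold (-25 ≤ -16.5); passes unchanged; output -25 dB.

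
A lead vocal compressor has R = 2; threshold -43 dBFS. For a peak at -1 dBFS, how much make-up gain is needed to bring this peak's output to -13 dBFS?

Without make-up, output = threshold + overshoot/2 = -43 + 21 = -22 dBFS.
Gap to target: 9 dB.

9 dB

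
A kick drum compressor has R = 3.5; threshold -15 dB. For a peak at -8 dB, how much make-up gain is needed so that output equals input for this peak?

5 dB

Overshoot 7 dB → 7/3.5 = 2 dB after compression, so the compressed level is -15 + 2 = -13 dB.
Make-up = target − compressed = -8 − (-13) = 5 dB.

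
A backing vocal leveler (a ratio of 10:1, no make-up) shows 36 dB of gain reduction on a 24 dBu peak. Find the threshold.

Let T be the threshold. Output overshoot = (input overshoot)/R, so -12 − T = (24 − T)/10.
10·(-12 − T) = 24 − T → 9·T = -120 − 24 = -144.
T = -144/9 = -16 dBu.

-16 dBu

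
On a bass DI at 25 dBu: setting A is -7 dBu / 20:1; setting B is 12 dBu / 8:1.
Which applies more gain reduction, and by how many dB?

A, by 19.025 dB

A: overshoot 32 dB → output overshoot 1.6 dB → GR 30.4 dB.
B: overshoot 13 dB → output overshoot 1.625 dB → GR 11.375 dB.
A applies 19.025 dB more gain reduction.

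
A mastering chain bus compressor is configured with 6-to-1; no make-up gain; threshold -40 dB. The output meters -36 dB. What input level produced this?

-16 dB

That's 4 dB above the -40 dB threshold.
Undo the ratio: input overshoot = 4 × 6 = 24 dB, giving input = -16 dB.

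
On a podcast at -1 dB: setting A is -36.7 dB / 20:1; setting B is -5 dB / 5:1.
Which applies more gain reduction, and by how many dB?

A: GR = 35.7 − 35.7/20 = 33.915 dB.
B: GR = 4 − 4/5 = 3.2 dB.
A applies 30.715 dB more gain reduction.

A, by 30.715 dB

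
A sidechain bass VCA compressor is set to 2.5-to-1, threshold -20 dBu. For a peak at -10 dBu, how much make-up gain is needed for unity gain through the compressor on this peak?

The peak compresses to -20 + 10/2.5 = -16 dBu.
To reach -10 dBu requires -10 − (-16) = 6 dB of make-up.

6 dB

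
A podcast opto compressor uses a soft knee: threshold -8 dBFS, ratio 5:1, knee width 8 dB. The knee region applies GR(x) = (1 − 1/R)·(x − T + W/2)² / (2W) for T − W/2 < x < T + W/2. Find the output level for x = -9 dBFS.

-9.45 dBFS

x − T + W/2 = -9 − (-8) + 4 = 3.
GR = (1 − 1/5) × 3² / 16 = 0.8 × 9 / 16 = 0.45 dB.
Output = -9 − 0.45 = -9.45 dBFS.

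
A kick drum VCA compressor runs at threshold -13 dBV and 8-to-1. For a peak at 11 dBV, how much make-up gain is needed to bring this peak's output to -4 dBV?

The peak compresses to -13 + 24/8 = -10 dBV.
To reach -4 dBV requires -4 − (-10) = 6 dB of make-up.

6 dB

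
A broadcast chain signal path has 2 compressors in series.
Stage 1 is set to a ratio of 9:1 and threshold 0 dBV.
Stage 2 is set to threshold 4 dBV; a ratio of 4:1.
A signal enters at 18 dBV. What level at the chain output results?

Stage 1: 18 dB above 0 dBV, reduced 9:1 to 2 dB above → 2 dBV.
Stage 2: below threshold (2 ≤ 4); passes unchanged; output 2 dBV.

2 dBV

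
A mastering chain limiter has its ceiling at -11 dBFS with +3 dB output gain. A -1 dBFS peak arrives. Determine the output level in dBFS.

-8 dBFS

At ∞:1, everything above -11 dBFS is held at the ceiling.
Output gain then adds 3 dB: -11 + 3 = -8 dBFS.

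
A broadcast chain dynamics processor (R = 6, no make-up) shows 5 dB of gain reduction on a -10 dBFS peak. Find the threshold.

-16 dBFS

Let T be the threshold. Output overshoot = (input overshoot)/R, so -15 − T = (-10 − T)/6.
6·(-15 − T) = -10 − T → 5·T = -90 − (-10) = -80.
T = -80/5 = -16 dBFS.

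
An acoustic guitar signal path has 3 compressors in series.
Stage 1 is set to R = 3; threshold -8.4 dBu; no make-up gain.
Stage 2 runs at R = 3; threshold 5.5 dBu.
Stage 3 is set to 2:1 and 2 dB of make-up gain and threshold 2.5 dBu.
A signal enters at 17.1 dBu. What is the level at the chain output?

2.1 dBu

Stage 1: 17.1 dBu is 25.5 dB over -8.4 dBu; at 3:1 that becomes 8.5 dB over, giving 0.1 dBu.
Stage 2: 0.1 dBu is at or below the 5.5 dBu threshold — no compression; output 0.1 dBu.
Stage 3: 0.1 dBu is at or below the 2.5 dBu threshold — no compression; make-up brings it to 2.1 dBu.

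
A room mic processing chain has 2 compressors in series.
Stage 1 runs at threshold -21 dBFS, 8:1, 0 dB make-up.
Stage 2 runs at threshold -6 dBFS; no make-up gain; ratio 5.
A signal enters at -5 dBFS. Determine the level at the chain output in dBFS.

-19 dBFS

Stage 1: overshoot 16 dB → 16/8 = 2 dB → -19 dBFS.
Stage 2: -19 dBFS is at or below the -6 dBFS threshold — no compression; output -19 dBFS.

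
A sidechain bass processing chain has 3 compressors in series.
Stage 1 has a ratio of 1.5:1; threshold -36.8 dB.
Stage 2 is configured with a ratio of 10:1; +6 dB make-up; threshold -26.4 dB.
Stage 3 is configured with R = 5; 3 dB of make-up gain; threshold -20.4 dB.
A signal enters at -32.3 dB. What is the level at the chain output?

-24.8 dB

Stage 1: overshoot 4.5 dB → 4.5/1.5 = 3 dB → -33.8 dB.
Stage 2: -33.8 dB ≤ -26.4 dB, so stage 2 doesn't engage; make-up brings it to -27.8 dB.
Stage 3: below threshold (-27.8 ≤ -20.4); passes unchanged; make-up brings it to -24.8 dB.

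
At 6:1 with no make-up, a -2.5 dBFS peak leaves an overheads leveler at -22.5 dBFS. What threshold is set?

Input is 24 dB above T (since output overshoot × R = input overshoot: (-22.5 − T)·6 = -2.5 − T gives T = -26.5 dBFS).
Check: -26.5 + (-2.5 − (-26.5))/6 = -26.5 + 4 = -22.5 dBFS. ✓

-26.5 dBFS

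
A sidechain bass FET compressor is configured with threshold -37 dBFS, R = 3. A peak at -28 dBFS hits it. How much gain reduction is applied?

The signal is 9 dB above threshold.
At 3:1, output sits 9/3 = 3 dB above threshold.
Gain reduction = 9 − 3 = 6 dB.

6 dB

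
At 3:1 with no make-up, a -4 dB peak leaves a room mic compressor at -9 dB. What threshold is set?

Gain reduction = -4 − (-9) = 5 dB; output overshoot = GR / (R − 1) = 5 / 2 = 2.5 dB.
Threshold = output − output overshoot = -9 − 2.5 = -11.5 dB.

-11.5 dB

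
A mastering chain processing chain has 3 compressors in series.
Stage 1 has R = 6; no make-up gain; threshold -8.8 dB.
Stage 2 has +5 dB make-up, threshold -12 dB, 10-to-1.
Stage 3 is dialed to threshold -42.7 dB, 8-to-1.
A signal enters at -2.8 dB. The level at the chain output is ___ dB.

-38.185 dB

Stage 1: 6 dB above -8.8 dB, reduced 6:1 to 1 dB above → -7.8 dB.
Stage 2: overshoot 4.2 dB → 4.2/10 = 0.42 dB → -11.58 dB; +5 dB make-up → -6.58 dB.
Stage 3: overshoot 36.12 dB → 36.12/8 = 4.515 dB → -38.185 dB.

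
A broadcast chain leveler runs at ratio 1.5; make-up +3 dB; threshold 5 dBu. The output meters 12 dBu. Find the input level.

Remove make-up: 12 − 3 = 9 dBu.
That's 4 dB above the 5 dBu threshold.
Undo the ratio: input overshoot = 4 × 1.5 = 6 dB, giving input = 11 dBu.

11 dBu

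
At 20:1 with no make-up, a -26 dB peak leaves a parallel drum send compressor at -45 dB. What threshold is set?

-46 dB

Let T be the threshold. Output overshoot = (input overshoot)/R, so -45 − T = (-26 − T)/20.
20·(-45 − T) = -26 − T → 19·T = -900 − (-26) = -874.
T = -874/19 = -46 dB.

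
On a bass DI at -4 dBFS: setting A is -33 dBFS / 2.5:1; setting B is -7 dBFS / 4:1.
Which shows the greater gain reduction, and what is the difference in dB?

A, by 15.15 dB

A: 29 dB over, compressed to 11.6 dB over, so 17.4 dB of GR.
B: 3 dB over, compressed to 0.75 dB over, so 2.25 dB of GR.
A reduces 15.15 dB more.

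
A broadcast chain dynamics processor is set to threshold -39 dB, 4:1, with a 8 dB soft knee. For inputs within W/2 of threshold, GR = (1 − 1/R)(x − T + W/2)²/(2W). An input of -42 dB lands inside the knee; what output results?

x − T + W/2 = -42 − (-39) + 4 = 1.
GR = (1 − 1/4) × 1² / 16 = 0.75 × 1 / 16 = 0.046875 dB.
Output = -42 − 0.046875 = -42.046875 dB.

-42.046875 dB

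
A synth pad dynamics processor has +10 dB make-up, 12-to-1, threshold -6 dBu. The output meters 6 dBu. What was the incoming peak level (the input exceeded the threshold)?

Stripping the +10 dB make-up gives -4 dBu at the gain stage.
That's 2 dB above the -6 dBu threshold.
Before 12:1 compression the overshoot was 2 × 12 = 24 dB, so input = -6 + 24 = 18 dBu.

18 dBu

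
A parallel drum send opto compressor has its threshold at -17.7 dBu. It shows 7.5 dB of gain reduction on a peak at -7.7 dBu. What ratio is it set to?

4:1

Input overshoot = -7.7 − (-17.7) = 10 dB.
Output overshoot = 10 − 7.5 = 2.5 dB.
Ratio = input overshoot / output overshoot = 10 / 2.5 = 4.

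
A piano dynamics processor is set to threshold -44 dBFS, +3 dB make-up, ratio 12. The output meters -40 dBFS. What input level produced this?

Before make-up, the level was -40 − 3 = -43 dBFS.
Post-compression overshoot = -43 − (-44) = 1 dB.
Undo the ratio: input overshoot = 1 × 12 = 12 dB, giving input = -32 dBFS.

-32 dBFS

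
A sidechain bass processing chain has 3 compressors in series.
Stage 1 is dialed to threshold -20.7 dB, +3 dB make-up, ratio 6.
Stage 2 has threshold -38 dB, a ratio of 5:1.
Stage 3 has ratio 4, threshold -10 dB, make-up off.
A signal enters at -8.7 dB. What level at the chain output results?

-33.54 dB

Stage 1: 12 dB above -20.7 dB, reduced 6:1 to 2 dB above → -18.7 dB; +3 dB make-up → -15.7 dB.
Stage 2: 22.3 dB above -38 dB, reduced 5:1 to 4.46 dB above → -33.54 dB.
Stage 3: below threshold (-33.54 ≤ -10); passes unchanged; output -33.54 dB.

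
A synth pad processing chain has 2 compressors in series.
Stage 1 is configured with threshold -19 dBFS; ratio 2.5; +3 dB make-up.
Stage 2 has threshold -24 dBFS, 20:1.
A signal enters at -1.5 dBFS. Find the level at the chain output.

Stage 1: -1.5 dBFS is 17.5 dB over -19 dBFS; at 2.5:1 that becomes 7 dB over, giving -12 dBFS; +3 dB make-up → -9 dBFS.
Stage 2: 15 dB above -24 dBFS, reduced 20:1 to 0.75 dB above → -23.25 dBFS.

-23.25 dBFS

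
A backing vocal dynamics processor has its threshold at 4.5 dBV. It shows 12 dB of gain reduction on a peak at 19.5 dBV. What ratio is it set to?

5:1

Input overshoot = 19.5 − 4.5 = 15 dB.
Output overshoot = 15 − 12 = 3 dB.
Ratio = input overshoot / output overshoot = 15 / 3 = 5.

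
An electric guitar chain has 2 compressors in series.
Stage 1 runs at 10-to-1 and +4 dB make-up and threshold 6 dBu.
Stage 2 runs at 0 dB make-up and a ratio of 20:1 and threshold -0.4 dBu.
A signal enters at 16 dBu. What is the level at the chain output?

Stage 1: overshoot 10 dB → 10/10 = 1 dB → 7 dBu; +4 dB make-up → 11 dBu.
Stage 2: 11 dBu is 11.4 dB over -0.4 dBu; at 20:1 that becomes 0.57 dB over, giving 0.17 dBu.

0.17 dBu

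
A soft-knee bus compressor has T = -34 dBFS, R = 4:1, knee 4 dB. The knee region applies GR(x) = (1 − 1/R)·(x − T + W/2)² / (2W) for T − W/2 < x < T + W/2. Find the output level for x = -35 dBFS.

x − T + W/2 = -35 − (-34) + 2 = 1.
GR = (1 − 1/4) × 1² / 8 = 0.75 × 1 / 8 = 0.09375 dB.
Output = -35 − 0.09375 = -35.09375 dBFS.

-35.09375 dBFS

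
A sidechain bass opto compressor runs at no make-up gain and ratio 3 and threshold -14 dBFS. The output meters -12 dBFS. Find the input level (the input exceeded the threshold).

The compressed level sits -12 − (-14) = 2 dB over threshold.
Input overshoot = R × output overshoot = 6 dB → input = -14 + 6 = -8 dBFS.

-8 dBFS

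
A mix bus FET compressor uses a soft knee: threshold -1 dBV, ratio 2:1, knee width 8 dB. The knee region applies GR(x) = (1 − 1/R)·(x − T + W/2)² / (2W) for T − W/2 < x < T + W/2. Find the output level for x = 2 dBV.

x − T + W/2 = 2 − (-1) + 4 = 7.
GR = (1 − 1/2) × 7² / 16 = 0.5 × 49 / 16 = 1.53125 dB.
Output = 2 − 1.53125 = 0.46875 dBV.

0.46875 dBV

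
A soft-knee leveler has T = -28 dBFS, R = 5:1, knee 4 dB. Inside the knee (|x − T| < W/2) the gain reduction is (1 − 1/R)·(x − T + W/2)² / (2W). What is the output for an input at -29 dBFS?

x − T + W/2 = -29 − (-28) + 2 = 1.
GR = (1 − 1/5) × 1² / 8 = 0.8 × 1 / 8 = 0.1 dB.
Output = -29 − 0.1 = -29.1 dBFS.

-29.1 dBFS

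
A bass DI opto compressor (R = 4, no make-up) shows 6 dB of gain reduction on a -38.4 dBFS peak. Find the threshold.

-46.4 dBFS

Input is 8 dB above T (since output overshoot × R = input overshoot: (-44.4 − T)·4 = -38.4 − T gives T = -46.4 dBFS).
Check: -46.4 + (-38.4 − (-46.4))/4 = -46.4 + 2 = -44.4 dBFS. ✓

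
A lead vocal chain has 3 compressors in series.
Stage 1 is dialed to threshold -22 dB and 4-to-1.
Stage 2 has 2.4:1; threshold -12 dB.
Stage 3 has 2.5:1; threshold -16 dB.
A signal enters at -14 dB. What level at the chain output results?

-20 dB

Stage 1: -14 dB is 8 dB over -22 dB; at 4:1 that becomes 2 dB over, giving -20 dB.
Stage 2: -20 dB is at or below the -12 dB threshold — no compression; output -20 dB.
Stage 3: -20 dB ≤ -16 dB, so stage 3 doesn't engage; output -20 dB.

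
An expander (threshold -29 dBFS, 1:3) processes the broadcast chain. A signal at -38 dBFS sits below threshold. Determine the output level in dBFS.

-56 dBFS

Below threshold, a 1:3 expander applies gain = (3−1)×(T − x) of attenuation.
(3−1) × 9 = 18 dB, so output = -38 − 18 = -56 dBFS.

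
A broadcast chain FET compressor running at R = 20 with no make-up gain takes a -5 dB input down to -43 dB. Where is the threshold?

Input is 40 dB above T (since output overshoot × R = input overshoot: (-43 − T)·20 = -5 − T gives T = -45 dB).
Check: -45 + (-5 − (-45))/20 = -45 + 2 = -43 dB. ✓

-45 dB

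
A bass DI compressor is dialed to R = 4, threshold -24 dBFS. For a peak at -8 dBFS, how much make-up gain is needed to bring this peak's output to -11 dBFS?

9 dB

The peak compresses to -24 + 16/4 = -20 dBFS.
To reach -11 dBFS requires -11 − (-20) = 9 dB of make-up.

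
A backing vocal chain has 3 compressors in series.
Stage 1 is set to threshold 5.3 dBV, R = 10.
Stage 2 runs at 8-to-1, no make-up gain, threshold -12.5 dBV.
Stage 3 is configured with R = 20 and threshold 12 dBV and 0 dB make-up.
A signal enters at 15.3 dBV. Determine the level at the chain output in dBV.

Stage 1: 15.3 dBV is 10 dB over 5.3 dBV; at 10:1 that becomes 1 dB over, giving 6.3 dBV.
Stage 2: overshoot 18.8 dB → 18.8/8 = 2.35 dB → -10.15 dBV.
Stage 3: -10.15 dBV ≤ 12 dBV, so stage 3 doesn't engage; output -10.15 dBV.

-10.15 dBV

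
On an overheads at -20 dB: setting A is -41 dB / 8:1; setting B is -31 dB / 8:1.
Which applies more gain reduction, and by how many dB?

A: overshoot 21 dB → output overshoot 2.625 dB → GR 18.375 dB.
B: overshoot 11 dB → output overshoot 1.375 dB → GR 9.625 dB.
A applies 8.75 dB more gain reduction.

A, by 8.75 dB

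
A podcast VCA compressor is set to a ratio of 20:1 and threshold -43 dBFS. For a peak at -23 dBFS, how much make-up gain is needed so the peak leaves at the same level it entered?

19 dB

Overshoot 20 dB → 20/20 = 1 dB after compression, so the compressed level is -43 + 1 = -42 dBFS.
Make-up = target − compressed = -23 − (-42) = 19 dB.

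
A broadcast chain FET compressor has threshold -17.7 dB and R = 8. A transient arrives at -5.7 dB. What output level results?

The input is 12 dB above the -17.7 dB threshold.
8:1 compression reduces that to 12/8 = 1.5 dB over.
That puts the output at -16.2 dB.

-16.2 dB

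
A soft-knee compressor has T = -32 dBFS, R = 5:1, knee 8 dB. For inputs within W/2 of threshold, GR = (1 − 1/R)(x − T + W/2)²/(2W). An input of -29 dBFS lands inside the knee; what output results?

x − T + W/2 = -29 − (-32) + 4 = 7.
GR = (1 − 1/5) × 7² / 16 = 0.8 × 49 / 16 = 2.45 dB.
Output = -29 − 2.45 = -31.45 dBFS.

-31.45 dBFS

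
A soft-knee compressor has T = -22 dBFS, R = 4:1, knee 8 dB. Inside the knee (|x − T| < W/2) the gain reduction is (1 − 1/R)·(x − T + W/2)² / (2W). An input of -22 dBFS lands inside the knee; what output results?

x − T + W/2 = -22 − (-22) + 4 = 4.
GR = (1 − 1/4) × 4² / 16 = 0.75 × 16 / 16 = 0.75 dB.
Output = -22 − 0.75 = -22.75 dBFS.

-22.75 dBFS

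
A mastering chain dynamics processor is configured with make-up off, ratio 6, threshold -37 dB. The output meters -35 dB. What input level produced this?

-25 dB

Post-compression overshoot = -35 − (-37) = 2 dB.
Undo the ratio: input overshoot = 2 × 6 = 12 dB, giving input = -25 dB.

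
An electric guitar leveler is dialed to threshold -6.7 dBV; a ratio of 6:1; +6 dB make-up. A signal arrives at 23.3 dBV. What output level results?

4.3 dBV

23.3 dBV sits 30 dB over threshold.
At 6:1 the overshoot is divided by 6, leaving 5 dB above threshold.
Output = -6.7 + 5 = -1.7 dBV; make-up adds 6 dB, giving 4.3 dBV.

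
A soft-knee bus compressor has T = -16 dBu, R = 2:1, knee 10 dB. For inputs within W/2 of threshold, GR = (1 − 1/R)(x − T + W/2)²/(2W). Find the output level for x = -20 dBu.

-20.025 dBu

x − T + W/2 = -20 − (-16) + 5 = 1.
GR = (1 − 1/2) × 1² / 20 = 0.5 × 1 / 20 = 0.025 dB.
Output = -20 − 0.025 = -20.025 dBu.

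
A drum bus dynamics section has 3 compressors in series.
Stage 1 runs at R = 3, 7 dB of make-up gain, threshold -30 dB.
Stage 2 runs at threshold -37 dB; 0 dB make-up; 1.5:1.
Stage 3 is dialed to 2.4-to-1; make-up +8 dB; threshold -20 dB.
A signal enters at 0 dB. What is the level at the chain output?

Stage 1: 30 dB above -30 dB, reduced 3:1 to 10 dB above → -20 dB; +7 dB make-up → -13 dB.
Stage 2: -13 dB is 24 dB over -37 dB; at 1.5:1 that becomes 16 dB over, giving -21 dB.
Stage 3: -21 dB is at or below the -20 dB threshold — no compression; make-up brings it to -13 dB.

-13 dB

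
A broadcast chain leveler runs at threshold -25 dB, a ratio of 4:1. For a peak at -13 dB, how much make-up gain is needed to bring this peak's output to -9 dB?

13 dB

Overshoot 12 dB → 12/4 = 3 dB after compression, so the compressed level is -25 + 3 = -22 dB.
Make-up = target − compressed = -9 − (-22) = 13 dB.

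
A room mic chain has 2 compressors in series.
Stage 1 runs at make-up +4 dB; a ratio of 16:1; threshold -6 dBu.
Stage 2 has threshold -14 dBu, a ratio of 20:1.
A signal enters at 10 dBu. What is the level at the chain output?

Stage 1: 10 dBu is 16 dB over -6 dBu; at 16:1 that becomes 1 dB over, giving -5 dBu; +4 dB make-up → -1 dBu.
Stage 2: 13 dB above -14 dBu, reduced 20:1 to 0.65 dB above → -13.35 dBu.

-13.35 dBu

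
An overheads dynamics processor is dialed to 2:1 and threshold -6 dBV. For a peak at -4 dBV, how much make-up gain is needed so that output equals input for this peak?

Without make-up, output = threshold + overshoot/2 = -6 + 1 = -5 dBV.
Gap to target: 1 dB.

1 dB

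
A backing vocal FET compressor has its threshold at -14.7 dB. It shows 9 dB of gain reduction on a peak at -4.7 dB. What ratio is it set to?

Input overshoot = -4.7 − (-14.7) = 10 dB.
Output overshoot = 10 − 9 = 1 dB.
Ratio = input overshoot / output overshoot = 10 / 1 = 10.

10:1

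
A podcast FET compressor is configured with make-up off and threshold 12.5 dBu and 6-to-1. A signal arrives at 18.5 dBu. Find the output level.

18.5 dBu sits 6 dB over threshold.
The 6 dB excess becomes 1 dB after 6:1 reduction.
Output = 12.5 + 1 = 13.5 dBu.

13.5 dBu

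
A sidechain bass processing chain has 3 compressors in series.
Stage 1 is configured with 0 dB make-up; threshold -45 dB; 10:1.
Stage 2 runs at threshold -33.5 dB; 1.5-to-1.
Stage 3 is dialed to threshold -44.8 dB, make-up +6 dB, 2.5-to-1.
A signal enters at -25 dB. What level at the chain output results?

Stage 1: -25 dB is 20 dB over -45 dB; at 10:1 that becomes 2 dB over, giving -43 dB.
Stage 2: -43 dB is at or below the -33.5 dB threshold — no compression; output -43 dB.
Stage 3: overshoot 1.8 dB → 1.8/2.5 = 0.72 dB → -44.08 dB; +6 dB make-up → -38.08 dB.

-38.08 dB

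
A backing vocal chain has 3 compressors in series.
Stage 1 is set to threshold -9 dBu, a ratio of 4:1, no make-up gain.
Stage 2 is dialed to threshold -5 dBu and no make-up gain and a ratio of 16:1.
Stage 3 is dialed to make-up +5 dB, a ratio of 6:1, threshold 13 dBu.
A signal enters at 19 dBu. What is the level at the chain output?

Stage 1: overshoot 28 dB → 28/4 = 7 dB → -2 dBu.
Stage 2: -2 dBu is 3 dB over -5 dBu; at 16:1 that becomes 0.1875 dB over, giving -4.8125 dBu.
Stage 3: -4.8125 dBu is at or below the 13 dBu threshold — no compression; make-up brings it to 0.1875 dBu.

0.1875 dBu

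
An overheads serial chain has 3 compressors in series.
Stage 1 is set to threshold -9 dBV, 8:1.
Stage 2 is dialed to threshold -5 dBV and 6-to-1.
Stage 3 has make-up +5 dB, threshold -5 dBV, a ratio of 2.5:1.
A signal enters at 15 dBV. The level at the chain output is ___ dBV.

Stage 1: 15 dBV is 24 dB over -9 dBV; at 8:1 that becomes 3 dB over, giving -6 dBV.
Stage 2: below threshold (-6 ≤ -5); passes unchanged; output -6 dBV.
Stage 3: -6 dBV ≤ -5 dBV, so stage 3 doesn't engage; make-up brings it to -1 dBV.

-1 dBV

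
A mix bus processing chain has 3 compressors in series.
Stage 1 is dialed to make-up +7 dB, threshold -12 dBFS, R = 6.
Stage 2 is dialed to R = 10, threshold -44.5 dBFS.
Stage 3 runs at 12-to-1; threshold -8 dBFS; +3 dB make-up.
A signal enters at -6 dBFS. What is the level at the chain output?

Stage 1: -6 dBFS is 6 dB over -12 dBFS; at 6:1 that becomes 1 dB over, giving -11 dBFS; +7 dB make-up → -4 dBFS.
Stage 2: 40.5 dB above -44.5 dBFS, reduced 10:1 to 4.05 dB above → -40.45 dBFS.
Stage 3: below threshold (-40.45 ≤ -8); passes unchanged; make-up brings it to -37.45 dBFS.

-37.45 dBFS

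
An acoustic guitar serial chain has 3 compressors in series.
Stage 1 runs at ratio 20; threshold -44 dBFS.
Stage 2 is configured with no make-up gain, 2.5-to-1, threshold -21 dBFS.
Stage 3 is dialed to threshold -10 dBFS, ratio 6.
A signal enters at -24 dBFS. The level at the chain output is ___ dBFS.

-43 dBFS

Stage 1: overshoot 20 dB → 20/20 = 1 dB → -43 dBFS.
Stage 2: -43 dBFS is at or below the -21 dBFS threshold — no compression; output -43 dBFS.
Stage 3: -43 dBFS ≤ -10 dBFS, so stage 3 doesn't engage; output -43 dBFS.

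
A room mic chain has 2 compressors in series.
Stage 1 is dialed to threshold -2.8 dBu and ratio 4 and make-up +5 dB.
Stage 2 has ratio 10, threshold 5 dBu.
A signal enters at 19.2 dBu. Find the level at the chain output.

Stage 1: overshoot 22 dB → 22/4 = 5.5 dB → 2.7 dBu; +5 dB make-up → 7.7 dBu.
Stage 2: overshoot 2.7 dB → 2.7/10 = 0.27 dB → 5.27 dBu.

5.27 dBu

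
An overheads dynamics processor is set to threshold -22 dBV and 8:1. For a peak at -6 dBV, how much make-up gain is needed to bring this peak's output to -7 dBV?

13 dB

The peak compresses to -22 + 16/8 = -20 dBV.
To reach -7 dBV requires -7 − (-20) = 13 dB of make-up.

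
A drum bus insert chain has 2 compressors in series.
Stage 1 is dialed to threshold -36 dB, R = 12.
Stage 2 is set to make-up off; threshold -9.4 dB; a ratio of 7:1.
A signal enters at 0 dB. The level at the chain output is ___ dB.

-33 dB

Stage 1: 0 dB is 36 dB over -36 dB; at 12:1 that becomes 3 dB over, giving -33 dB.
Stage 2: -33 dB is at or below the -9.4 dB threshold — no compression; output -33 dB.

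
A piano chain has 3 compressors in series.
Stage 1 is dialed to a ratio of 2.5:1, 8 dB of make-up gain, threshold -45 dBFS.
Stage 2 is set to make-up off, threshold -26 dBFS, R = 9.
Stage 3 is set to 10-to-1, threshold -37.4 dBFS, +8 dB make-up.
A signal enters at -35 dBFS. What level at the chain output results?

Stage 1: overshoot 10 dB → 10/2.5 = 4 dB → -41 dBFS; +8 dB make-up → -33 dBFS.
Stage 2: below threshold (-33 ≤ -26); passes unchanged; output -33 dBFS.
Stage 3: 4.4 dB above -37.4 dBFS, reduced 10:1 to 0.44 dB above → -36.96 dBFS; +8 dB make-up → -28.96 dBFS.

-28.96 dBFS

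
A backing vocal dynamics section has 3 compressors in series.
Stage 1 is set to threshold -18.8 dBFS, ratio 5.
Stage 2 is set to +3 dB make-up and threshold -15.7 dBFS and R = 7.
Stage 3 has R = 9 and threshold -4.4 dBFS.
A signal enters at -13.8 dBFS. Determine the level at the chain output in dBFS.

-14.8 dBFS

Stage 1: overshoot 5 dB → 5/5 = 1 dB → -17.8 dBFS.
Stage 2: -17.8 dBFS is at or below the -15.7 dBFS threshold — no compression; make-up brings it to -14.8 dBFS.
Stage 3: -14.8 dBFS ≤ -4.4 dBFS, so stage 3 doesn't engage; output -14.8 dBFS.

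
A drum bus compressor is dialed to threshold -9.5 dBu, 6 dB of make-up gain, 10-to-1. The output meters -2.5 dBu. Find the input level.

Stripping the +6 dB make-up gives -8.5 dBu at the gain stage.
That's 1 dB above the -9.5 dBu threshold.
Undo the ratio: input overshoot = 1 × 10 = 10 dB, giving input = 0.5 dBu.

0.5 dBu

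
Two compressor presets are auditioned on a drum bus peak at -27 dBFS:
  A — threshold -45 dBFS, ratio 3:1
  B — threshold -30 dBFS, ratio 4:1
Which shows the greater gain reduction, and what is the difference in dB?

A: overshoot 18 dB → output overshoot 6 dB → GR 12 dB.
B: overshoot 3 dB → output overshoot 0.75 dB → GR 2.25 dB.
A reduces 9.75 dB more.

A, by 9.75 dB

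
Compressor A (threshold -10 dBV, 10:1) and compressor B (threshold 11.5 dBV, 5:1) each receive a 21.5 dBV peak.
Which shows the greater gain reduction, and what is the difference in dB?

A, by 20.35 dB

A: GR = 31.5 − 31.5/10 = 28.35 dB.
B: GR = 10 − 10/5 = 8 dB.
A reduces 20.35 dB more.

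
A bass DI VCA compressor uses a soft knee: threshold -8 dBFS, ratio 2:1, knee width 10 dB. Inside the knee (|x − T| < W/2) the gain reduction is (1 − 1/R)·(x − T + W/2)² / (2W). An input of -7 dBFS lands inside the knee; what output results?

x − T + W/2 = -7 − (-8) + 5 = 6.
GR = (1 − 1/2) × 6² / 20 = 0.5 × 36 / 20 = 0.9 dB.
Output = -7 − 0.9 = -7.9 dBFS.

-7.9 dBFS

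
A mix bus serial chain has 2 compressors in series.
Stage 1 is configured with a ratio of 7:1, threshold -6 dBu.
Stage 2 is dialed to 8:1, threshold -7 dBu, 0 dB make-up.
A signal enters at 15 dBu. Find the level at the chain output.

-6.5 dBu

Stage 1: 15 dBu is 21 dB over -6 dBu; at 7:1 that becomes 3 dB over, giving -3 dBu.
Stage 2: 4 dB above -7 dBu, reduced 8:1 to 0.5 dB above → -6.5 dBu.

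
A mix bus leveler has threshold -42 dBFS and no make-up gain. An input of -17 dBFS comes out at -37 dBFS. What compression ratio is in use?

5:1

Input overshoot = -17 − (-42) = 25 dB; output overshoot = -37 − (-42) = 5 dB.
Ratio = 25 / 5 = 5.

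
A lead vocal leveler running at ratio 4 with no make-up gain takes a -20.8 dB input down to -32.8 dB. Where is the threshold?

Input is 16 dB above T (since output overshoot × R = input overshoot: (-32.8 − T)·4 = -20.8 − T gives T = -36.8 dB).
Check: -36.8 + (-20.8 − (-36.8))/4 = -36.8 + 4 = -32.8 dB. ✓

-36.8 dB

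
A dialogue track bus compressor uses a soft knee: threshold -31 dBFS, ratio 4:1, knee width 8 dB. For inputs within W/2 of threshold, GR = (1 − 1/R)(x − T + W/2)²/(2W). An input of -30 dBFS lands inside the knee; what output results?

-31.171875 dBFS

x − T + W/2 = -30 − (-31) + 4 = 5.
GR = (1 − 1/4) × 5² / 16 = 0.75 × 25 / 16 = 1.171875 dB.
Output = -30 − 1.171875 = -31.171875 dBFS.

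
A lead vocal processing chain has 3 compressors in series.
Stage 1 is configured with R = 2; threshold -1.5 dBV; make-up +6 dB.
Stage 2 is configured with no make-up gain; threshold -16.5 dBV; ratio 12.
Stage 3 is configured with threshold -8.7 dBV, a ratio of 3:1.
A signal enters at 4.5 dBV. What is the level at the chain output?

-14.5 dBV

Stage 1: overshoot 6 dB → 6/2 = 3 dB → 1.5 dBV; +6 dB make-up → 7.5 dBV.
Stage 2: 24 dB above -16.5 dBV, reduced 12:1 to 2 dB above → -14.5 dBV.
Stage 3: -14.5 dBV is at or below the -8.7 dBV threshold — no compression; output -14.5 dBV.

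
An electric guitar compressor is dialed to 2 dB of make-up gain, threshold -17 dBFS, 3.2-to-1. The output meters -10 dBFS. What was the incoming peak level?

Remove make-up: -10 − 2 = -12 dBFS.
Post-compression overshoot = -12 − (-17) = 5 dB.
Before 3.2:1 compression the overshoot was 5 × 3.2 = 16 dB, so input = -17 + 16 = -1 dBFS.

-1 dBFS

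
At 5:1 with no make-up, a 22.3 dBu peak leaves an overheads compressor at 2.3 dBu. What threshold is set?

-2.7 dBu

Gain reduction = 22.3 − 2.3 = 20 dB; output overshoot = GR / (R − 1) = 20 / 4 = 5 dB.
Threshold = output − output overshoot = 2.3 − 5 = -2.7 dBu.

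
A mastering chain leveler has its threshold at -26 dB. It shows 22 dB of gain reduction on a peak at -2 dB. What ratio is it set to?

Input overshoot = -2 − (-26) = 24 dB.
Output overshoot = 24 − 22 = 2 dB.
Ratio = input overshoot / output overshoot = 24 / 2 = 12.

12:1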